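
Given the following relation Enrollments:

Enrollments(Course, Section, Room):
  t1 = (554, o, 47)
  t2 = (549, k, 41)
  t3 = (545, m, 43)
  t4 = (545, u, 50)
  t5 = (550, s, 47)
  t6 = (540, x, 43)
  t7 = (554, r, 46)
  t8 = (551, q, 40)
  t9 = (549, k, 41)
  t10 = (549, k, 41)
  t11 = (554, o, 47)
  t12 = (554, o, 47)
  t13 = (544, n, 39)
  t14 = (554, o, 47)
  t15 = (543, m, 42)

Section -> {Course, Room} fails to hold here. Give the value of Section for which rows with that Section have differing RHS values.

Section=o: rows 1, 11, 12, 14 → {Course,Room} = (554, 47), (554, 47), (554, 47), (554, 47) ✓
Section=k: rows 2, 9, 10 → {Course,Room} = (549, 41), (549, 41), (549, 41) ✓
Section=m: rows 3, 15 → {Course,Room} takes values {(545, 43), (543, 42)} — violation
Section=u: row 4 → {Course,Room} = (545, 50) ✓
Section=s: row 5 → {Course,Room} = (550, 47) ✓
Section=x: row 6 → {Course,Room} = (540, 43) ✓
Section=r: row 7 → {Course,Room} = (554, 46) ✓
Section=q: row 8 → {Course,Room} = (551, 40) ✓
Section=n: row 13 → {Course,Room} = (544, 39) ✓
The only Section value with inconsistent RHS is Section=m.

m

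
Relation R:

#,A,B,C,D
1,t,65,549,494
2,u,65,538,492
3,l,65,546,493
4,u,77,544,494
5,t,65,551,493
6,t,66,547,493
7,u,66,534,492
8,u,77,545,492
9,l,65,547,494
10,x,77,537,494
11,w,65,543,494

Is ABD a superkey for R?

Yes

All 11 rows have distinct ABD values, so ABD → (all attributes) holds and ABD is a superkey.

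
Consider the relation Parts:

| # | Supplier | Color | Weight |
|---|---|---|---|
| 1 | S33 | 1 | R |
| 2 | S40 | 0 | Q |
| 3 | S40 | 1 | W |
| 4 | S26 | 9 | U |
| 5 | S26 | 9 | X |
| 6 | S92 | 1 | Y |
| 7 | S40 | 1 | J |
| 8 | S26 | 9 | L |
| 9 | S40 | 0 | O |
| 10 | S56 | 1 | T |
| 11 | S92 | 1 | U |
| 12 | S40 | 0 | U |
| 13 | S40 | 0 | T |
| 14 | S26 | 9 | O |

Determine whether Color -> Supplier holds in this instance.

No

Color=1: rows 1, 3, 6, 7, 10, 11 → Supplier takes values {S33, S40, S92, S56} — violation
Color=0: rows 2, 9, 12, 13 → Supplier = S40, S40, S40, S40 ✓
Color=9: rows 4, 5, 8, 14 → Supplier = S26, S26, S26, S26 ✓
Two rows agree on Color but differ on Supplier, so Color -> Supplier does not hold.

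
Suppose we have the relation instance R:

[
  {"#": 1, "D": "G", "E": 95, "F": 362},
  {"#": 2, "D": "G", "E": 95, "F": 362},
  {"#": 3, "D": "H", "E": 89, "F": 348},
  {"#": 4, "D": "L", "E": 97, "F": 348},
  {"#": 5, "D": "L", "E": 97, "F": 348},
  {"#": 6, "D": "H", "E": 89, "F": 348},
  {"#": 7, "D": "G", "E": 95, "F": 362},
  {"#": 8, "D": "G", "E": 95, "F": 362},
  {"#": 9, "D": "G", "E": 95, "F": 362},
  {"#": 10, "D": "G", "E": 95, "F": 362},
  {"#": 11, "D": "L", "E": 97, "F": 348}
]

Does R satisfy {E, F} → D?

(E=95, F=362): rows 1, 2, 7, 8, 9, 10 → D = G, G, G, G, G, G ✓
(E=89, F=348): rows 3, 6 → D = H, H ✓
(E=97, F=348): rows 4, 5, 11 → D = L, L, L ✓
Every {E, F} value is associated with a single D value, so {E, F} → D holds.

Yes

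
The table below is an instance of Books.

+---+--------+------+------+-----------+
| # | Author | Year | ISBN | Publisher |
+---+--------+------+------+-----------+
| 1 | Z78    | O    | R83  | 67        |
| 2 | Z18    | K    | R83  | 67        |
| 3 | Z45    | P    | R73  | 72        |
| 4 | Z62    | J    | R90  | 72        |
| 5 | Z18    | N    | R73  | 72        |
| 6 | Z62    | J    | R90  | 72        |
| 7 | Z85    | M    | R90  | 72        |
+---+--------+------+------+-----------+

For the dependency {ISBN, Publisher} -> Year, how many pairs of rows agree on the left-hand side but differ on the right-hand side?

(ISBN=R83, Publisher=67): violating pairs (1,2) — 1 pair.
(ISBN=R73, Publisher=72): violating pairs (3,5) — 1 pair.
(ISBN=R90, Publisher=72): violating pairs (4,7), (6,7) — 2 pairs.

4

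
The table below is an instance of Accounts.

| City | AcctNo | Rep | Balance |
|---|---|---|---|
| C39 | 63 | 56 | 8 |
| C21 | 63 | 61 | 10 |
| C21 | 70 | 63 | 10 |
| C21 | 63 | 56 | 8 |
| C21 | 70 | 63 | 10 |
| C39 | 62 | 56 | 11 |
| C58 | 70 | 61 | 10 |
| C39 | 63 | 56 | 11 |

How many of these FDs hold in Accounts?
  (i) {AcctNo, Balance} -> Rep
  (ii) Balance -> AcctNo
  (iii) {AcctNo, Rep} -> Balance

(i) {AcctNo, Balance} -> Rep: (AcctNo=70, Balance=10): 3 rows → Rep takes values {63, 61} — violation — fails.
(ii) Balance -> AcctNo: Balance=10: 4 rows → AcctNo takes values {63, 70} — violation; Balance=11: 2 rows → AcctNo takes values {62, 63} — violation — fails.
(iii) {AcctNo, Rep} -> Balance: (AcctNo=63, Rep=56): 3 rows → Balance takes values {8, 11} — violation — fails.
None of the 3 dependencies hold.

0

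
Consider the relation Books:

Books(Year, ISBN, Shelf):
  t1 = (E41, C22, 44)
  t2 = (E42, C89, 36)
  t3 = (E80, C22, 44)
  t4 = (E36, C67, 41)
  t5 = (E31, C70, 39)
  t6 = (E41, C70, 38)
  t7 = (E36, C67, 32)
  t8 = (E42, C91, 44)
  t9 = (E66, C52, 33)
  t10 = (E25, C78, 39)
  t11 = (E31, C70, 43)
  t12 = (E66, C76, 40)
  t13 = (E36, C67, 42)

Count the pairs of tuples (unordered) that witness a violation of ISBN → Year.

3

ISBN=C22: violating pairs (1,3) — 1 pair.
ISBN=C67: all 3 rows agree on Year — 0 pairs.
ISBN=C70: violating pairs (5,6), (6,11) — 2 pairs.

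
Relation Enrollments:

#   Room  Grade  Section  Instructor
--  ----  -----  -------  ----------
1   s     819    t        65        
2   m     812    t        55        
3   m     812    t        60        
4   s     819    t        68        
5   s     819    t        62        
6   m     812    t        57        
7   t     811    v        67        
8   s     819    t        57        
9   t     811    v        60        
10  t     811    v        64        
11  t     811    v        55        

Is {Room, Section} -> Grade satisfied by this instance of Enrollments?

Yes

(Room=s, Section=t): rows 1, 4, 5, 8 → Grade = 819, 819, 819, 819 ✓
(Room=m, Section=t): rows 2, 3, 6 → Grade = 812, 812, 812 ✓
(Room=t, Section=v): rows 7, 9, 10, 11 → Grade = 811, 811, 811, 811 ✓
Every {Room, Section} value is associated with a single Grade value, so {Room, Section} -> Grade holds.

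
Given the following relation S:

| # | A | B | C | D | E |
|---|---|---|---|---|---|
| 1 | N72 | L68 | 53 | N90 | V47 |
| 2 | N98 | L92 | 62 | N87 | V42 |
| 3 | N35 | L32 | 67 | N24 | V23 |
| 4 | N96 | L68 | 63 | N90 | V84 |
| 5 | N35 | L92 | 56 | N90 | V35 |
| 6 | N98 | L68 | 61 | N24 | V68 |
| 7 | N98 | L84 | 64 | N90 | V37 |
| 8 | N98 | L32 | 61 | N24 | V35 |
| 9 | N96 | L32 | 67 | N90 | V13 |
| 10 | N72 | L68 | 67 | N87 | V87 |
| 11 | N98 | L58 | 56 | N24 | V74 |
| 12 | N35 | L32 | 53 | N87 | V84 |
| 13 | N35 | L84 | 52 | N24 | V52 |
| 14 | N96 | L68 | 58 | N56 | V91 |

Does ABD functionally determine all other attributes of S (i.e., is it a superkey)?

Yes

All 14 rows have distinct ABD values, so ABD → (all attributes) holds and ABD is a superkey.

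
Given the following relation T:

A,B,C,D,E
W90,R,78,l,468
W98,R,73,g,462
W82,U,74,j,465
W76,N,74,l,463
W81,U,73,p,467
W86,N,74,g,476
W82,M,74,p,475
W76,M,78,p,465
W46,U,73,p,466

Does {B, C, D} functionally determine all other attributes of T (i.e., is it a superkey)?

Two distinct rows share (B=U, C=73, D=p), so {B, C, D} does not determine every attribute — not a superkey.

No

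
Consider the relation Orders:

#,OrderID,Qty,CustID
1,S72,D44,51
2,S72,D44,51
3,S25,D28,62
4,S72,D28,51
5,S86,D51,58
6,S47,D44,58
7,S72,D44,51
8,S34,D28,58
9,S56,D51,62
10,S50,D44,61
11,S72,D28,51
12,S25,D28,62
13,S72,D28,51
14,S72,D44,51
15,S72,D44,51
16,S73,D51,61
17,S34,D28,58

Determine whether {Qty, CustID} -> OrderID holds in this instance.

Yes

(Qty=D44, CustID=51): rows 1, 2, 7, 14, 15 → OrderID = S72, S72, S72, S72, S72 ✓
(Qty=D28, CustID=62): rows 3, 12 → OrderID = S25, S25 ✓
(Qty=D28, CustID=51): rows 4, 11, 13 → OrderID = S72, S72, S72 ✓
(Qty=D51, CustID=58): row 5 → OrderID = S86 ✓
(Qty=D44, CustID=58): row 6 → OrderID = S47 ✓
(Qty=D28, CustID=58): rows 8, 17 → OrderID = S34, S34 ✓
(Qty=D51, CustID=62): row 9 → OrderID = S56 ✓
(Qty=D44, CustID=61): row 10 → OrderID = S50 ✓
(Qty=D51, CustID=61): row 16 → OrderID = S73 ✓
Every {Qty, CustID} value is associated with a single OrderID value, so {Qty, CustID} -> OrderID holds.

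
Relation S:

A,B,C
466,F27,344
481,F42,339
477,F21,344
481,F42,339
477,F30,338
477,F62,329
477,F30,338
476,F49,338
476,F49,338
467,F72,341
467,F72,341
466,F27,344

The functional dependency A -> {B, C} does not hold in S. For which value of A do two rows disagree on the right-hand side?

477

A=466: 2 rows → {B,C} = (F27, 344), (F27, 344) ✓
A=481: 2 rows → {B,C} = (F42, 339), (F42, 339) ✓
A=477: 4 rows → {B,C} takes values {(F21, 344), (F30, 338), (F62, 329)} — violation
A=476: 2 rows → {B,C} = (F49, 338), (F49, 338) ✓
A=467: 2 rows → {B,C} = (F72, 341), (F72, 341) ✓
The only A value with inconsistent RHS is A=477.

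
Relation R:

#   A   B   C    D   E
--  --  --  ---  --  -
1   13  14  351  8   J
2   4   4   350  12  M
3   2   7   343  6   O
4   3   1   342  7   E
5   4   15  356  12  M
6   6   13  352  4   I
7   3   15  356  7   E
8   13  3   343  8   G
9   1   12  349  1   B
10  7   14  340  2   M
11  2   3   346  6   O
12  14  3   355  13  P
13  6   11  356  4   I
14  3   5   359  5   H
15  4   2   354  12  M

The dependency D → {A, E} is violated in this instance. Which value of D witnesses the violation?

8

D=8: rows 1, 8 → {A,E} takes values {(13, J), (13, G)} — violation
D=12: rows 2, 5, 15 → {A,E} = (4, M), (4, M), (4, M) ✓
D=6: rows 3, 11 → {A,E} = (2, O), (2, O) ✓
D=7: rows 4, 7 → {A,E} = (3, E), (3, E) ✓
D=4: rows 6, 13 → {A,E} = (6, I), (6, I) ✓
D=1: row 9 → {A,E} = (1, B) ✓
D=2: row 10 → {A,E} = (7, M) ✓
D=13: row 12 → {A,E} = (14, P) ✓
D=5: row 14 → {A,E} = (3, H) ✓
The only D value with inconsistent RHS is D=8.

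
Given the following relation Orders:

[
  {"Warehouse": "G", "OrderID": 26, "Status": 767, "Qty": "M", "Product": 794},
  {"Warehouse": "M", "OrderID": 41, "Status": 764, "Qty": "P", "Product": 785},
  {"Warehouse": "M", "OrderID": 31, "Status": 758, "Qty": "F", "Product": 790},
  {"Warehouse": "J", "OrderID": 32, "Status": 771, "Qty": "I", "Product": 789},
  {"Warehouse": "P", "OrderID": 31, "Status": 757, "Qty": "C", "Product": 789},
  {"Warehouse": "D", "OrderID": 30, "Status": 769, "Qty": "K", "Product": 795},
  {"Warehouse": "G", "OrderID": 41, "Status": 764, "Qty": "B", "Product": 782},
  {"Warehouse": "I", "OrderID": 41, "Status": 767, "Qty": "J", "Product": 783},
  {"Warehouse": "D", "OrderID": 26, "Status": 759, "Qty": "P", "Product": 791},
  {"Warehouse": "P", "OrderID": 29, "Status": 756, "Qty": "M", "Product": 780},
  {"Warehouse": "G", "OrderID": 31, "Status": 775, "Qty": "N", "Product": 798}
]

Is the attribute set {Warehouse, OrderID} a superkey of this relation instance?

Yes

All 11 rows have distinct {Warehouse, OrderID} values, so {Warehouse, OrderID} → (all attributes) holds and {Warehouse, OrderID} is a superkey.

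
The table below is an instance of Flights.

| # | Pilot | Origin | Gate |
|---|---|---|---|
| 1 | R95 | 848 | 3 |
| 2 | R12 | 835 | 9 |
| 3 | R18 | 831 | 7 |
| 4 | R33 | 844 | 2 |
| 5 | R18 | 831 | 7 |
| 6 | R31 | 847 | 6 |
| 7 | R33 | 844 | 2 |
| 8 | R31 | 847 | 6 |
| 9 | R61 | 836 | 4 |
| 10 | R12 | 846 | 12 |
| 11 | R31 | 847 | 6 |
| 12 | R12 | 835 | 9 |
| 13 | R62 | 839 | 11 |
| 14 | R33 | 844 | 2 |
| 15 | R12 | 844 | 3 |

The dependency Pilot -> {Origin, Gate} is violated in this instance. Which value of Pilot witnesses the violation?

R12

Pilot=R95: row 1 → {Origin,Gate} = (848, 3) ✓
Pilot=R12: rows 2, 10, 12, 15 → {Origin,Gate} takes values {(835, 9), (846, 12), (844, 3)} — violation
Pilot=R18: rows 3, 5 → {Origin,Gate} = (831, 7), (831, 7) ✓
Pilot=R33: rows 4, 7, 14 → {Origin,Gate} = (844, 2), (844, 2), (844, 2) ✓
Pilot=R31: rows 6, 8, 11 → {Origin,Gate} = (847, 6), (847, 6), (847, 6) ✓
Pilot=R61: row 9 → {Origin,Gate} = (836, 4) ✓
Pilot=R62: row 13 → {Origin,Gate} = (839, 11) ✓
The only Pilot value with inconsistent RHS is Pilot=R12.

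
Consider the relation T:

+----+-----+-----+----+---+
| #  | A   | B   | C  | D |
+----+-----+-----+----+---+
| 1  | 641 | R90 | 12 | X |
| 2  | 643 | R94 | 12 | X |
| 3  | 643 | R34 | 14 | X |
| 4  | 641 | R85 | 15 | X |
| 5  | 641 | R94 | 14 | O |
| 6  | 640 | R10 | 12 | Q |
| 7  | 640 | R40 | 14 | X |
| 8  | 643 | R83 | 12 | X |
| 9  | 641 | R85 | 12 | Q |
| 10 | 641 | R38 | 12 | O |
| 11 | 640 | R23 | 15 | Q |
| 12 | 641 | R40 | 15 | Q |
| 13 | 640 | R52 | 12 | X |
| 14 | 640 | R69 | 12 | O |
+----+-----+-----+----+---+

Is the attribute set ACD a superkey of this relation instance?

Rows 2 and 8 have the same ACD value (A=643, C=12, D=X) but are distinct tuples, so ACD does not determine every attribute — not a superkey.

No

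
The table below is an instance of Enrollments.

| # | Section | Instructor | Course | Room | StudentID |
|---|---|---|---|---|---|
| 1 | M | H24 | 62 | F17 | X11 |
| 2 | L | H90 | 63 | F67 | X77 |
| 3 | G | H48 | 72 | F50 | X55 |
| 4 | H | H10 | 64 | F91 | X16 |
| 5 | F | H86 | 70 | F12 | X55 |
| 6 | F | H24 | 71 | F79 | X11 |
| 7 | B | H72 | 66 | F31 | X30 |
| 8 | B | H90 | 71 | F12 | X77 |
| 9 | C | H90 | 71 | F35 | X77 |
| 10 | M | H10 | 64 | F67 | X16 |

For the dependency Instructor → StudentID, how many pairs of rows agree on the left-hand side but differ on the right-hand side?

0

Instructor=H24: all 2 rows agree on StudentID — 0 pairs.
Instructor=H90: all 3 rows agree on StudentID — 0 pairs.
Instructor=H10: all 2 rows agree on StudentID — 0 pairs.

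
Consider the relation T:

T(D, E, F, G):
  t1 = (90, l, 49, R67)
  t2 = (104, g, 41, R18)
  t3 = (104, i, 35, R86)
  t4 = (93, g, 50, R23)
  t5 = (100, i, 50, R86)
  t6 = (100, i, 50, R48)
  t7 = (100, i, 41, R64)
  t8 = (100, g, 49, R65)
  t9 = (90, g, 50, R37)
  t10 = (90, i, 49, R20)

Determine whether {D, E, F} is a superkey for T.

Rows 5 and 6 have the same {D, E, F} value (D=100, E=i, F=50) but are distinct tuples, so {D, E, F} does not determine every attribute — not a superkey.

No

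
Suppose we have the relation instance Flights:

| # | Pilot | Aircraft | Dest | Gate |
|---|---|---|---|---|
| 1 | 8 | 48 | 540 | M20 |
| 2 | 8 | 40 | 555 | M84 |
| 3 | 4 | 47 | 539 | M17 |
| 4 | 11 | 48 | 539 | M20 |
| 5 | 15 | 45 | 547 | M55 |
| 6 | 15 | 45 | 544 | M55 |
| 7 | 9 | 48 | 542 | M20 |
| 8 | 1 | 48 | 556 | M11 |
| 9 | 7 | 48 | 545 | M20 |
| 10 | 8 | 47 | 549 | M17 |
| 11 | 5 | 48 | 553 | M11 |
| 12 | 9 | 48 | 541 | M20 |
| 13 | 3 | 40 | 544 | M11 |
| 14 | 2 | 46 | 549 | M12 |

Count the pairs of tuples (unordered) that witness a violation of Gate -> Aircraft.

Gate=M20: all 5 rows agree on Aircraft — 0 pairs.
Gate=M17: all 2 rows agree on Aircraft — 0 pairs.
Gate=M55: all 2 rows agree on Aircraft — 0 pairs.
Gate=M11: violating pairs (8,13), (11,13) — 2 pairs.

2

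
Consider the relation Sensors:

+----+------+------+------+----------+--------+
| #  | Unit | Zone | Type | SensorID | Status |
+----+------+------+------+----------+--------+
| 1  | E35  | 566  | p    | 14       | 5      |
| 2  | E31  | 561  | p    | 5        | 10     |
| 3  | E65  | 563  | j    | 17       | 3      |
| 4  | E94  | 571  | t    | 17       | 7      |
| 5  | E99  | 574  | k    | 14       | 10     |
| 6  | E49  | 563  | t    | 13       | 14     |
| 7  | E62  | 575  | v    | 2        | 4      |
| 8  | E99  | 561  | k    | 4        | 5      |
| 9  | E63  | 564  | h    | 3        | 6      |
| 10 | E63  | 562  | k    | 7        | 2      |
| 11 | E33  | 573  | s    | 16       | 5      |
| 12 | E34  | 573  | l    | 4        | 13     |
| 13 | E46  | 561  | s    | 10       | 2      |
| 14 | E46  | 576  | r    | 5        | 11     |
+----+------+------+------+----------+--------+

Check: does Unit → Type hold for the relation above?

Unit=E35: row 1 → Type = p ✓
Unit=E31: row 2 → Type = p ✓
Unit=E65: row 3 → Type = j ✓
Unit=E94: row 4 → Type = t ✓
Unit=E99: rows 5, 8 → Type = k, k ✓
Unit=E49: row 6 → Type = t ✓
Unit=E62: row 7 → Type = v ✓
Unit=E63: rows 9, 10 → Type takes values {h, k} — violation
Unit=E33: row 11 → Type = s ✓
Unit=E34: row 12 → Type = l ✓
Unit=E46: rows 13, 14 → Type takes values {s, r} — violation
Two rows agree on Unit but differ on Type, so Unit → Type does not hold.

No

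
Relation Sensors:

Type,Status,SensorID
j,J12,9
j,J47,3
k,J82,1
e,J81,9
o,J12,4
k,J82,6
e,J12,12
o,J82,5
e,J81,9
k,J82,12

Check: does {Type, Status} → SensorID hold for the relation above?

No

(Type=j, Status=J12): 1 row → SensorID = 9 ✓
(Type=j, Status=J47): 1 row → SensorID = 3 ✓
(Type=k, Status=J82): 3 rows → SensorID takes values {1, 6, 12} — violation
(Type=e, Status=J81): 2 rows → SensorID = 9, 9 ✓
(Type=o, Status=J12): 1 row → SensorID = 4 ✓
(Type=e, Status=J12): 1 row → SensorID = 12 ✓
(Type=o, Status=J82): 1 row → SensorID = 5 ✓
Two rows agree on {Type, Status} but differ on SensorID, so {Type, Status} → SensorID does not hold.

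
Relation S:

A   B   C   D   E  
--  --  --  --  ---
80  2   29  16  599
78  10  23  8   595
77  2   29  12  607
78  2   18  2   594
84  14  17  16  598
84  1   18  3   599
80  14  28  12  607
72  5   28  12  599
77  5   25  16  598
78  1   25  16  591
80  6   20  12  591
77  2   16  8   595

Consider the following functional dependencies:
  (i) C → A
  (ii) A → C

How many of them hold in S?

0

(i) C → A: C=29: 2 rows → A takes values {80, 77} — violation; C=18: 2 rows → A takes values {78, 84} — violation; C=28: 2 rows → A takes values {80, 72} — violation; C=25: 2 rows → A takes values {77, 78} — violation — fails.
(ii) A → C: A=80: 3 rows → C takes values {29, 28, 20} — violation; A=78: 3 rows → C takes values {23, 18, 25} — violation; A=77: 3 rows → C takes values {29, 25, 16} — violation; A=84: 2 rows → C takes values {17, 18} — violation — fails.
None of the 2 dependencies hold.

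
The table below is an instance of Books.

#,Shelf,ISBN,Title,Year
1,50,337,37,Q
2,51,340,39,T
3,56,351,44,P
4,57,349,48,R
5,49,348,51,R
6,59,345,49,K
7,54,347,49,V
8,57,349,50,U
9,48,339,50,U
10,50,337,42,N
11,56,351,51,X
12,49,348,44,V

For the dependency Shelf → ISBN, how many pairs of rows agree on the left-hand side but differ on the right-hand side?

Shelf=50: all 2 rows agree on ISBN — 0 pairs.
Shelf=56: all 2 rows agree on ISBN — 0 pairs.
Shelf=57: all 2 rows agree on ISBN — 0 pairs.
Shelf=49: all 2 rows agree on ISBN — 0 pairs.

0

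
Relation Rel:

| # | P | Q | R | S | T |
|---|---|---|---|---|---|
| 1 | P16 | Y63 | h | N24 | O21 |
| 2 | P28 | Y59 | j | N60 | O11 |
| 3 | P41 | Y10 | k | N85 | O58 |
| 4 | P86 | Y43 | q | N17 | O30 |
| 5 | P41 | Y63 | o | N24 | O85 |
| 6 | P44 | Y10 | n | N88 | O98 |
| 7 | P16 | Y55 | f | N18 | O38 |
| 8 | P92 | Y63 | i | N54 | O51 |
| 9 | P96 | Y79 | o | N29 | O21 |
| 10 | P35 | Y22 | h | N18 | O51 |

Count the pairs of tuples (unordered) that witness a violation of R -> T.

2

R=h: violating pairs (1,10) — 1 pair.
R=o: violating pairs (5,9) — 1 pair.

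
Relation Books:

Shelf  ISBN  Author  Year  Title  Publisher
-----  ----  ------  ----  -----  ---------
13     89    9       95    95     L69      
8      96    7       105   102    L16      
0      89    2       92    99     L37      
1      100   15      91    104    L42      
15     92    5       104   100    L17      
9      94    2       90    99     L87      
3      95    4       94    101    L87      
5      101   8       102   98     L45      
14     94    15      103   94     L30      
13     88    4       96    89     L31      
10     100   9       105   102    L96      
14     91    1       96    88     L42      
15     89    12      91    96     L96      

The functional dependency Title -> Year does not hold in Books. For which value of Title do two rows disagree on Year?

99

Title=95: 1 row → Year = 95 ✓
Title=102: 2 rows → Year = 105, 105 ✓
Title=99: 2 rows → Year takes values {92, 90} — violation
Title=104: 1 row → Year = 91 ✓
Title=100: 1 row → Year = 104 ✓
Title=101: 1 row → Year = 94 ✓
Title=98: 1 row → Year = 102 ✓
Title=94: 1 row → Year = 103 ✓
Title=89: 1 row → Year = 96 ✓
Title=88: 1 row → Year = 96 ✓
Title=96: 1 row → Year = 91 ✓
The only Title value with inconsistent Year is Title=99.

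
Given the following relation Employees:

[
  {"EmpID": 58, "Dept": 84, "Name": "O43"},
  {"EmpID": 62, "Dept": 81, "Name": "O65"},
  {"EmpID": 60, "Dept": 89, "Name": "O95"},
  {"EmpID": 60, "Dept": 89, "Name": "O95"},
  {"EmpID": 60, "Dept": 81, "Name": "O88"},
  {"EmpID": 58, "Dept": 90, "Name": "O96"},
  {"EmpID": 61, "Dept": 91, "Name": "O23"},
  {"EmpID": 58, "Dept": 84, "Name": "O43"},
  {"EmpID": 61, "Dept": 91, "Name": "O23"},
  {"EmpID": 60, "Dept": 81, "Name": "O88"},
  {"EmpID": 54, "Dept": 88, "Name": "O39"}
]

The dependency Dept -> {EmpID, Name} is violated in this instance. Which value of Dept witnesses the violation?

Dept=84: 2 rows → {EmpID,Name} = (58, O43), (58, O43) ✓
Dept=81: 3 rows → {EmpID,Name} takes values {(62, O65), (60, O88)} — violation
Dept=89: 2 rows → {EmpID,Name} = (60, O95), (60, O95) ✓
Dept=90: 1 row → {EmpID,Name} = (58, O96) ✓
Dept=91: 2 rows → {EmpID,Name} = (61, O23), (61, O23) ✓
Dept=88: 1 row → {EmpID,Name} = (54, O39) ✓
The only Dept value with inconsistent RHS is Dept=81.

81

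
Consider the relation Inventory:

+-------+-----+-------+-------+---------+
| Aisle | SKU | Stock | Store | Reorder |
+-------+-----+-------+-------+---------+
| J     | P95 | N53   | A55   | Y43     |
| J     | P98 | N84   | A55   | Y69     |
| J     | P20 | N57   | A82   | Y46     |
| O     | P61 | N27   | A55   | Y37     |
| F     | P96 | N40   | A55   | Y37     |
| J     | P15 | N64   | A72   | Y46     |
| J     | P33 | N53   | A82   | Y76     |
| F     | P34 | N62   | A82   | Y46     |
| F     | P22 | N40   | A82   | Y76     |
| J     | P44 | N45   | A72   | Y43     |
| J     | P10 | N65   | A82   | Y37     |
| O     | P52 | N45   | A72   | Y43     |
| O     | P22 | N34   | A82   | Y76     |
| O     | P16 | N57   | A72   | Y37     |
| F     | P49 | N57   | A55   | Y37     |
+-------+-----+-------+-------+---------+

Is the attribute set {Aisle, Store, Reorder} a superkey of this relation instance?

Two distinct rows share (Aisle=F, Store=A55, Reorder=Y37), so {Aisle, Store, Reorder} does not determine every attribute — not a superkey.

No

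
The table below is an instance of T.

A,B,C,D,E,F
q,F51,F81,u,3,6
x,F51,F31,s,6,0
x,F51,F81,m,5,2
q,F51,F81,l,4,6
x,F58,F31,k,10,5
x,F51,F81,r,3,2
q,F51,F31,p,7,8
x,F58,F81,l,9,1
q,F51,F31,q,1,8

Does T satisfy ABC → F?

(A=q, B=F51, C=F81): 2 rows → F = 6, 6 ✓
(A=x, B=F51, C=F31): 1 row → F = 0 ✓
(A=x, B=F51, C=F81): 2 rows → F = 2, 2 ✓
(A=x, B=F58, C=F31): 1 row → F = 5 ✓
(A=q, B=F51, C=F31): 2 rows → F = 8, 8 ✓
(A=x, B=F58, C=F81): 1 row → F = 1 ✓
Every ABC value is associated with a single F value, so ABC → F holds.

Yes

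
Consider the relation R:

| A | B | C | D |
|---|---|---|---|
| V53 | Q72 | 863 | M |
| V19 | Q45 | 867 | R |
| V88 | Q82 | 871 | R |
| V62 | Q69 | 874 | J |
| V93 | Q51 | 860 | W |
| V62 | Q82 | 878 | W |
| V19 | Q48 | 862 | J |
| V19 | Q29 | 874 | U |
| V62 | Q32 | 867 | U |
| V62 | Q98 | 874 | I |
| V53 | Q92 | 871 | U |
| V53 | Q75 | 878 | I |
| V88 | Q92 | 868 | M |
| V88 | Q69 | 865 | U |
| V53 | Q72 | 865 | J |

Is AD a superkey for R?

All 15 rows have distinct AD values, so AD → (all attributes) holds and AD is a superkey.

Yes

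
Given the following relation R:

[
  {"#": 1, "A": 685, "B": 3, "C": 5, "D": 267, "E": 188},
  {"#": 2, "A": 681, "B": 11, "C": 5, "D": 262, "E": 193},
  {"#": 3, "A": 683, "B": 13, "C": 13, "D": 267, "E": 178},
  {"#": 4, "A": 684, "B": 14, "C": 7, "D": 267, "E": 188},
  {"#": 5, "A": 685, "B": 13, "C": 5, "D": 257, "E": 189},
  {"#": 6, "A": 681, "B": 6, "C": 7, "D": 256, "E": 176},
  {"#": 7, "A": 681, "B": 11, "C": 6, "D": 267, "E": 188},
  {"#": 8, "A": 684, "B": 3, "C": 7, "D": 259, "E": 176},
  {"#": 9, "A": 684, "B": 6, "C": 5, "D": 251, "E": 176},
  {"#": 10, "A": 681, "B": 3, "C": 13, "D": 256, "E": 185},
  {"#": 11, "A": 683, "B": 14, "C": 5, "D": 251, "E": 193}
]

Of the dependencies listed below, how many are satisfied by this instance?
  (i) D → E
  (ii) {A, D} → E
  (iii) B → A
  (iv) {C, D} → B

(i) D → E: D=267: rows 1, 3, 4, 7 → E takes values {188, 178} — violation; D=256: rows 6, 10 → E takes values {176, 185} — violation; D=251: rows 9, 11 → E takes values {176, 193} — violation — fails.
(ii) {A, D} → E: (A=681, D=256): rows 6, 10 → E takes values {176, 185} — violation — fails.
(iii) B → A: B=3: rows 1, 8, 10 → A takes values {685, 684, 681} — violation; B=13: rows 3, 5 → A takes values {683, 685} — violation; B=14: rows 4, 11 → A takes values {684, 683} — violation; B=6: rows 6, 9 → A takes values {681, 684} — violation — fails.
(iv) {C, D} → B: (C=5, D=251): rows 9, 11 → B takes values {6, 14} — violation — fails.
None of the 4 dependencies hold.

0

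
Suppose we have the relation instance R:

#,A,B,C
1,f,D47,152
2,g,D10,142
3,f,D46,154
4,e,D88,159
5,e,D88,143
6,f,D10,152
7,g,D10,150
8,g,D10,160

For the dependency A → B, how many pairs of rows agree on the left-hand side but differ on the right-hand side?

3

A=f: violating pairs (1,3), (1,6), (3,6) — 3 pairs.
A=g: all 3 rows agree on B — 0 pairs.
A=e: all 2 rows agree on B — 0 pairs.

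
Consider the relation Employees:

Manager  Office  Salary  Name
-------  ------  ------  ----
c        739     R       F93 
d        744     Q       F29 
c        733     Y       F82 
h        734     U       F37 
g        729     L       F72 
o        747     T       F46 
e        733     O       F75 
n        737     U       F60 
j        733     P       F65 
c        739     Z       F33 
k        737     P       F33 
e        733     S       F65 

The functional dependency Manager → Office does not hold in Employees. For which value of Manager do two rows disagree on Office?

Manager=c: 3 rows → Office takes values {739, 733} — violation
Manager=d: 1 row → Office = 744 ✓
Manager=h: 1 row → Office = 734 ✓
Manager=g: 1 row → Office = 729 ✓
Manager=o: 1 row → Office = 747 ✓
Manager=e: 2 rows → Office = 733, 733 ✓
Manager=n: 1 row → Office = 737 ✓
Manager=j: 1 row → Office = 733 ✓
Manager=k: 1 row → Office = 737 ✓
The only Manager value with inconsistent Office is Manager=c.

c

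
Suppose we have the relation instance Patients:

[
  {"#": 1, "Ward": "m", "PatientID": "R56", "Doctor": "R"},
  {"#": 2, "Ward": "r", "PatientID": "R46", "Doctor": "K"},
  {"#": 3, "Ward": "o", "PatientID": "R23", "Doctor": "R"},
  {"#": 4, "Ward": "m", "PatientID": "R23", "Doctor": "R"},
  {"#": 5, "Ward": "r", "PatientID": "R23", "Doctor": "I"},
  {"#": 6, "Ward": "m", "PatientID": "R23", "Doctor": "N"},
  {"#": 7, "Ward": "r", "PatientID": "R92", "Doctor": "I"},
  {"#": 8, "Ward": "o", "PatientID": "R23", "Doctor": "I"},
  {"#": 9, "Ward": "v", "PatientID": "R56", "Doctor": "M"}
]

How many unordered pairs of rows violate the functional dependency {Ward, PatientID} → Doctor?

2

(Ward=o, PatientID=R23): violating pairs (3,8) — 1 pair.
(Ward=m, PatientID=R23): violating pairs (4,6) — 1 pair.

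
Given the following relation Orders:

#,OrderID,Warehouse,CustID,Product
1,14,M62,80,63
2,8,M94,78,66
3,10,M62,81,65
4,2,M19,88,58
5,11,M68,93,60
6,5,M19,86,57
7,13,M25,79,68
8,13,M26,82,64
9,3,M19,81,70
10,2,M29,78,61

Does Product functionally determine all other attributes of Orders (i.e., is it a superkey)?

Yes

All 10 rows have distinct Product values, so Product → (all attributes) holds and Product is a superkey.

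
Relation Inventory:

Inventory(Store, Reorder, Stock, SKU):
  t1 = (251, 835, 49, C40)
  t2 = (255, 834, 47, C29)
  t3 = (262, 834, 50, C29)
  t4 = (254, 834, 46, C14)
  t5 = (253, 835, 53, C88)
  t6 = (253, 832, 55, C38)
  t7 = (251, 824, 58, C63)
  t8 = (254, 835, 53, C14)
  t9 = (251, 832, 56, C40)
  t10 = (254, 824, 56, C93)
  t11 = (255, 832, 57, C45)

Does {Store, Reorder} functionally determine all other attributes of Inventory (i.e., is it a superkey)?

Yes

All 11 rows have distinct {Store, Reorder} values, so {Store, Reorder} → (all attributes) holds and {Store, Reorder} is a superkey.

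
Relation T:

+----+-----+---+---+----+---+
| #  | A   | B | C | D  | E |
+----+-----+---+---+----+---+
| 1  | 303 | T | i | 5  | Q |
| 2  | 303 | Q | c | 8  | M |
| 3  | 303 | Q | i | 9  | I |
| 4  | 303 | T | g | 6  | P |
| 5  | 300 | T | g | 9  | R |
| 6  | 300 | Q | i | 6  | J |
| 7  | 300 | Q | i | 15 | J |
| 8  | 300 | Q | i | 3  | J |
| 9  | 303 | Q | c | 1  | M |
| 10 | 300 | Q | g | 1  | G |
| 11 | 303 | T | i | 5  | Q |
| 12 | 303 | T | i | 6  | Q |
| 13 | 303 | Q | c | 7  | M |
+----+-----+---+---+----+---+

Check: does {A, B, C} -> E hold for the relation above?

(A=303, B=T, C=i): rows 1, 11, 12 → E = Q, Q, Q ✓
(A=303, B=Q, C=c): rows 2, 9, 13 → E = M, M, M ✓
(A=303, B=Q, C=i): row 3 → E = I ✓
(A=303, B=T, C=g): row 4 → E = P ✓
(A=300, B=T, C=g): row 5 → E = R ✓
(A=300, B=Q, C=i): rows 6, 7, 8 → E = J, J, J ✓
(A=300, B=Q, C=g): row 10 → E = G ✓
Every {A, B, C} value is associated with a single E value, so {A, B, C} -> E holds.

Yes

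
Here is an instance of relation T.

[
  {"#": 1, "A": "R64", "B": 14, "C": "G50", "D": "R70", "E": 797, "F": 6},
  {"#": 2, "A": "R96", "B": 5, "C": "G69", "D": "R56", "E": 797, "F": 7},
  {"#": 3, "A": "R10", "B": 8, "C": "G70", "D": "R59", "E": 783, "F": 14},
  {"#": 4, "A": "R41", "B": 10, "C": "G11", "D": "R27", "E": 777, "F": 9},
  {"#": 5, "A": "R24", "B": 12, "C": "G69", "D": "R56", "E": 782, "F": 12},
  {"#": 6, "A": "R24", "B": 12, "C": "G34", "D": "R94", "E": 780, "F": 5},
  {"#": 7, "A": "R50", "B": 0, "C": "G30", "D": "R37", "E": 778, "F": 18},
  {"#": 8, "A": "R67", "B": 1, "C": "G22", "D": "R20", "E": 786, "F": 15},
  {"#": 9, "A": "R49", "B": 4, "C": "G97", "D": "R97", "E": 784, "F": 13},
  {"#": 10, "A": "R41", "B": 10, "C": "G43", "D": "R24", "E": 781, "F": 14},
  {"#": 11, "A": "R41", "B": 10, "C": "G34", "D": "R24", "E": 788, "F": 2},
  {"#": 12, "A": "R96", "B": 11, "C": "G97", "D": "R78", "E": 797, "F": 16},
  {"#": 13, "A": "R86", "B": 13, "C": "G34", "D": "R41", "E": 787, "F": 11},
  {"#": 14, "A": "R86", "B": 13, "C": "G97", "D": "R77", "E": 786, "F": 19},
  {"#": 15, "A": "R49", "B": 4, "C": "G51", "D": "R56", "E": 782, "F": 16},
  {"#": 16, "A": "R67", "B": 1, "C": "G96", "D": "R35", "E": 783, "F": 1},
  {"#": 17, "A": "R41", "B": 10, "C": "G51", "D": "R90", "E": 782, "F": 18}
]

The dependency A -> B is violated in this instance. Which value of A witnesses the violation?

R96

A=R64: row 1 → B = 14 ✓
A=R96: rows 2, 12 → B takes values {5, 11} — violation
A=R10: row 3 → B = 8 ✓
A=R41: rows 4, 10, 11, 17 → B = 10, 10, 10, 10 ✓
A=R24: rows 5, 6 → B = 12, 12 ✓
A=R50: row 7 → B = 0 ✓
A=R67: rows 8, 16 → B = 1, 1 ✓
A=R49: rows 9, 15 → B = 4, 4 ✓
A=R86: rows 13, 14 → B = 13, 13 ✓
The only A value with inconsistent B is A=R96.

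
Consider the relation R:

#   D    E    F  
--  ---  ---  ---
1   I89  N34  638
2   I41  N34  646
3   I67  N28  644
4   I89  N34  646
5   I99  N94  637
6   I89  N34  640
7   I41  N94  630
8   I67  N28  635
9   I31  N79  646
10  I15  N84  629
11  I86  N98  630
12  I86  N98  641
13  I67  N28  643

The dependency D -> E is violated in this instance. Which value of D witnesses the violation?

D=I89: rows 1, 4, 6 → E = N34, N34, N34 ✓
D=I41: rows 2, 7 → E takes values {N34, N94} — violation
D=I67: rows 3, 8, 13 → E = N28, N28, N28 ✓
D=I99: row 5 → E = N94 ✓
D=I31: row 9 → E = N79 ✓
D=I15: row 10 → E = N84 ✓
D=I86: rows 11, 12 → E = N98, N98 ✓
The only D value with inconsistent E is D=I41.

I41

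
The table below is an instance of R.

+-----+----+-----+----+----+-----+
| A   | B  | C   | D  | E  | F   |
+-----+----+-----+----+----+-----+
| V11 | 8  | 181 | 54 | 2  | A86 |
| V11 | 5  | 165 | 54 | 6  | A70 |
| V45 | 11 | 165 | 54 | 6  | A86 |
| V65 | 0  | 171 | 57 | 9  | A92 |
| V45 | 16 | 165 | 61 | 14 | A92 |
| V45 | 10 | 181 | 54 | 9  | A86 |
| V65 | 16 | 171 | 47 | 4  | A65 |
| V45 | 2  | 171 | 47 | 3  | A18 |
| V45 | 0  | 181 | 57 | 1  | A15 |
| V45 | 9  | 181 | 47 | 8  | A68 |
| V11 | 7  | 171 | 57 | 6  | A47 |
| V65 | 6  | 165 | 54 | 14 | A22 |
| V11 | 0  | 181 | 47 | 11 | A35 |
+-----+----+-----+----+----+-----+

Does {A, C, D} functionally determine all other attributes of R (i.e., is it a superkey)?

Yes

All 13 rows have distinct {A, C, D} values, so {A, C, D} → (all attributes) holds and {A, C, D} is a superkey.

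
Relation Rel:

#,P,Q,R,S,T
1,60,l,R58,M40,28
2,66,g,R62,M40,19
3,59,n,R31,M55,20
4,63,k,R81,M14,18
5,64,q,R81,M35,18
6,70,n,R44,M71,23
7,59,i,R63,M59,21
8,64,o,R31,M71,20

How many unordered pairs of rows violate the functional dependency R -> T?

0

R=R31: all 2 rows agree on T — 0 pairs.
R=R81: all 2 rows agree on T — 0 pairs.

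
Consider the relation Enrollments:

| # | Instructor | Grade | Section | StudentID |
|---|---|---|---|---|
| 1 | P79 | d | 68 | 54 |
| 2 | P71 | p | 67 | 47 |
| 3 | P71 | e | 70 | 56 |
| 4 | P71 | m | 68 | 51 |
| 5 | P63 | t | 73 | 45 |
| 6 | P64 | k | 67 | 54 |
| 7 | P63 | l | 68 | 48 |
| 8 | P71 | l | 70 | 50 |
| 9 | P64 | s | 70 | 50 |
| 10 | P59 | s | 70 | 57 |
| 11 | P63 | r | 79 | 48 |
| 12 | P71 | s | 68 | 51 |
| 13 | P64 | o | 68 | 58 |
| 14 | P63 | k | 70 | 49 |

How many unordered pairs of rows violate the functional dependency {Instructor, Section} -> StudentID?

1

(Instructor=P71, Section=70): violating pairs (3,8) — 1 pair.
(Instructor=P71, Section=68): all 2 rows agree on StudentID — 0 pairs.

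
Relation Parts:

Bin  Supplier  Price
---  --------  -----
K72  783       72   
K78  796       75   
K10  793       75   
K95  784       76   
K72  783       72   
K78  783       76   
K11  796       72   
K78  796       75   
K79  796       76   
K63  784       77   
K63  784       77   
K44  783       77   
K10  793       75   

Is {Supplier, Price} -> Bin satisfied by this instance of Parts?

Yes

(Supplier=783, Price=72): 2 rows → Bin = K72, K72 ✓
(Supplier=796, Price=75): 2 rows → Bin = K78, K78 ✓
(Supplier=793, Price=75): 2 rows → Bin = K10, K10 ✓
(Supplier=784, Price=76): 1 row → Bin = K95 ✓
(Supplier=783, Price=76): 1 row → Bin = K78 ✓
(Supplier=796, Price=72): 1 row → Bin = K11 ✓
(Supplier=796, Price=76): 1 row → Bin = K79 ✓
(Supplier=784, Price=77): 2 rows → Bin = K63, K63 ✓
(Supplier=783, Price=77): 1 row → Bin = K44 ✓
Every {Supplier, Price} value is associated with a single Bin value, so {Supplier, Price} -> Bin holds.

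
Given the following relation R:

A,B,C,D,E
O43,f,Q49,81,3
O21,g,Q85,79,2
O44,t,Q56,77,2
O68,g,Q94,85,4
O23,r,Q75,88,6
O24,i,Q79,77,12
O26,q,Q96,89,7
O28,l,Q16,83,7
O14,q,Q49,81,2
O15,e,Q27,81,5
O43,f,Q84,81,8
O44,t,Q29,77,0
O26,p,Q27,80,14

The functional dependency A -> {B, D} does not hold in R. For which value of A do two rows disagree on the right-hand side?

O26

A=O43: 2 rows → {B,D} = (f, 81), (f, 81) ✓
A=O21: 1 row → {B,D} = (g, 79) ✓
A=O44: 2 rows → {B,D} = (t, 77), (t, 77) ✓
A=O68: 1 row → {B,D} = (g, 85) ✓
A=O23: 1 row → {B,D} = (r, 88) ✓
A=O24: 1 row → {B,D} = (i, 77) ✓
A=O26: 2 rows → {B,D} takes values {(q, 89), (p, 80)} — violation
A=O28: 1 row → {B,D} = (l, 83) ✓
A=O14: 1 row → {B,D} = (q, 81) ✓
A=O15: 1 row → {B,D} = (e, 81) ✓
The only A value with inconsistent RHS is A=O26.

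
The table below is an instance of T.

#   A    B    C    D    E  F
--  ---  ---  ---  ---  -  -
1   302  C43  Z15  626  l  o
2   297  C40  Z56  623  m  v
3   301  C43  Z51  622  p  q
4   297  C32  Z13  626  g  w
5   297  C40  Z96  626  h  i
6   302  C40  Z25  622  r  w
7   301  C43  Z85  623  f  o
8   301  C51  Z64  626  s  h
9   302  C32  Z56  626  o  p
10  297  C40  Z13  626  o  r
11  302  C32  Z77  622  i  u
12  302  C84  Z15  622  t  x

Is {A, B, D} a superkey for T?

Rows 5 and 10 have the same {A, B, D} value (A=297, B=C40, D=626) but are distinct tuples, so {A, B, D} does not determine every attribute — not a superkey.

No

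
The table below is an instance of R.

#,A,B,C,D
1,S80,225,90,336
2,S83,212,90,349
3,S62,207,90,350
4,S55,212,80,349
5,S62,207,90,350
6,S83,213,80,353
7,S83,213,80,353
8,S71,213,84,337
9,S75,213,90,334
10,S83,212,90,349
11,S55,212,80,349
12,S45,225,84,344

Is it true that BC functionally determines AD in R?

(B=225, C=90): row 1 → {A,D} = (S80, 336) ✓
(B=212, C=90): rows 2, 10 → {A,D} = (S83, 349), (S83, 349) ✓
(B=207, C=90): rows 3, 5 → {A,D} = (S62, 350), (S62, 350) ✓
(B=212, C=80): rows 4, 11 → {A,D} = (S55, 349), (S55, 349) ✓
(B=213, C=80): rows 6, 7 → {A,D} = (S83, 353), (S83, 353) ✓
(B=213, C=84): row 8 → {A,D} = (S71, 337) ✓
(B=213, C=90): row 9 → {A,D} = (S75, 334) ✓
(B=225, C=84): row 12 → {A,D} = (S45, 344) ✓
Every BC value is associated with a single AD value, so BC → AD holds.

Yes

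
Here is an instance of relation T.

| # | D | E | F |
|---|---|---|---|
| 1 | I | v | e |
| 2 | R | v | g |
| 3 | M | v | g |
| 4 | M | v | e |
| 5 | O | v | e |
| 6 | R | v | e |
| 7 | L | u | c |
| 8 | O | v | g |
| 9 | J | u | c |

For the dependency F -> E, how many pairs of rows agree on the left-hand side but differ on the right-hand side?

0

F=e: all 4 rows agree on E — 0 pairs.
F=g: all 3 rows agree on E — 0 pairs.
F=c: all 2 rows agree on E — 0 pairs.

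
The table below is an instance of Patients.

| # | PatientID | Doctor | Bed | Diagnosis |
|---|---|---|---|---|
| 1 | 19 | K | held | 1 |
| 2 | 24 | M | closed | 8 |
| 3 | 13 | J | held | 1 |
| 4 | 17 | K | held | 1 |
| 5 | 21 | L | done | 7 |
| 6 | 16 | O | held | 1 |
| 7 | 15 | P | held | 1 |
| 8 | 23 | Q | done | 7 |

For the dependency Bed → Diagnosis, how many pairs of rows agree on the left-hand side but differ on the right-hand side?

Bed=held: all 5 rows agree on Diagnosis — 0 pairs.
Bed=done: all 2 rows agree on Diagnosis — 0 pairs.

0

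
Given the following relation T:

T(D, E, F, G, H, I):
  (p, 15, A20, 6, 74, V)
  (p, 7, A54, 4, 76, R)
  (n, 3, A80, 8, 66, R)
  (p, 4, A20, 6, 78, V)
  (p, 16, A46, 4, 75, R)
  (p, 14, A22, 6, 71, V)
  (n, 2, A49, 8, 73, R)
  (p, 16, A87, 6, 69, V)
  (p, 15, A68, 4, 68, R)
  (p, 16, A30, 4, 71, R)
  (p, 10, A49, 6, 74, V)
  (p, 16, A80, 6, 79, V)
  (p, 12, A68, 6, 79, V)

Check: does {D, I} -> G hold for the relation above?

Yes

(D=p, I=V): 7 rows → G = 6, 6, 6, 6, 6, 6, 6 ✓
(D=p, I=R): 4 rows → G = 4, 4, 4, 4 ✓
(D=n, I=R): 2 rows → G = 8, 8 ✓
Every {D, I} value is associated with a single G value, so {D, I} -> G holds.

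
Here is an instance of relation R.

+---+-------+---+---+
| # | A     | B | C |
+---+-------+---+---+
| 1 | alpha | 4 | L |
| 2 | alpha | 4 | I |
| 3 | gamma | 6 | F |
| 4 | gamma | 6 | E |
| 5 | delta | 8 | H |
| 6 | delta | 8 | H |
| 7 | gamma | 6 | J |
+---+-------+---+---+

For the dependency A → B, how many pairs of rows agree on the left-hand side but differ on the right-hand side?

A=alpha: all 2 rows agree on B — 0 pairs.
A=gamma: all 3 rows agree on B — 0 pairs.
A=delta: all 2 rows agree on B — 0 pairs.

0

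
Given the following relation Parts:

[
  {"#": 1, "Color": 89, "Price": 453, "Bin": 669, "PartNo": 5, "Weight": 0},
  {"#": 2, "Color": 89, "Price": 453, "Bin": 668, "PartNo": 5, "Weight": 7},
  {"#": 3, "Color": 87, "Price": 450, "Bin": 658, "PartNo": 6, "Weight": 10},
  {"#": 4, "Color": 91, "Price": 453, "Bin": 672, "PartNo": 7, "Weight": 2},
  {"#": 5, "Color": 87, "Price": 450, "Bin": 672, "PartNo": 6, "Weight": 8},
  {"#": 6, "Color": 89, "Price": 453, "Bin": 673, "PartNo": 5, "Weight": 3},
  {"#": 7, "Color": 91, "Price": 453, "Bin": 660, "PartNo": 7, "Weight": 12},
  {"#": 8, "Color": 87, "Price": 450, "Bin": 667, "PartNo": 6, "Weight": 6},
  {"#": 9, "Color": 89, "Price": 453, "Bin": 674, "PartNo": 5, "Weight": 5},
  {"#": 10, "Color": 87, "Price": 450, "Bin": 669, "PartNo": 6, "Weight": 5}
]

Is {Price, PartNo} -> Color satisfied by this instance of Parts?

Yes

(Price=453, PartNo=5): rows 1, 2, 6, 9 → Color = 89, 89, 89, 89 ✓
(Price=450, PartNo=6): rows 3, 5, 8, 10 → Color = 87, 87, 87, 87 ✓
(Price=453, PartNo=7): rows 4, 7 → Color = 91, 91 ✓
Every {Price, PartNo} value is associated with a single Color value, so {Price, PartNo} -> Color holds.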